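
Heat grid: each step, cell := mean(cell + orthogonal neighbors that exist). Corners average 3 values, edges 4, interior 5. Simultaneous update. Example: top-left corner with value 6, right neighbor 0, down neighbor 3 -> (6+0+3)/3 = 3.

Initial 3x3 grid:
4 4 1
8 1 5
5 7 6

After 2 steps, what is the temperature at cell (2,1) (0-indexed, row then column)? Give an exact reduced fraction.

Answer: 269/48

Derivation:
Step 1: cell (2,1) = 19/4
Step 2: cell (2,1) = 269/48
Full grid after step 2:
  37/9 97/24 109/36
  43/8 4 211/48
  191/36 269/48 14/3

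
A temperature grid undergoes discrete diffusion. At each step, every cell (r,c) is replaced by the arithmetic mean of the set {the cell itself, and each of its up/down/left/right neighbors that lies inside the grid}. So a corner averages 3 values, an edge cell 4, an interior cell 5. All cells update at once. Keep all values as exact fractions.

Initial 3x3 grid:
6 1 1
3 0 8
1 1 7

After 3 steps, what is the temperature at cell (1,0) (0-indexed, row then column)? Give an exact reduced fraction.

Answer: 1989/800

Derivation:
Step 1: cell (1,0) = 5/2
Step 2: cell (1,0) = 101/40
Step 3: cell (1,0) = 1989/800
Full grid after step 3:
  2863/1080 1261/450 877/270
  1989/800 17749/6000 12113/3600
  5491/2160 4653/1600 7661/2160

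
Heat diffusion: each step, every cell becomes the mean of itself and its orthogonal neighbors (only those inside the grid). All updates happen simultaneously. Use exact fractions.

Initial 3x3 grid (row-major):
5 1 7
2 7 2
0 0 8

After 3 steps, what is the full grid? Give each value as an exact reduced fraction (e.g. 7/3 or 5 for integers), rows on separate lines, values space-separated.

After step 1:
  8/3 5 10/3
  7/2 12/5 6
  2/3 15/4 10/3
After step 2:
  67/18 67/20 43/9
  277/120 413/100 113/30
  95/36 203/80 157/36
After step 3:
  3377/1080 799/200 2141/540
  23039/7200 6437/2000 3833/900
  5389/2160 5467/1600 7679/2160

Answer: 3377/1080 799/200 2141/540
23039/7200 6437/2000 3833/900
5389/2160 5467/1600 7679/2160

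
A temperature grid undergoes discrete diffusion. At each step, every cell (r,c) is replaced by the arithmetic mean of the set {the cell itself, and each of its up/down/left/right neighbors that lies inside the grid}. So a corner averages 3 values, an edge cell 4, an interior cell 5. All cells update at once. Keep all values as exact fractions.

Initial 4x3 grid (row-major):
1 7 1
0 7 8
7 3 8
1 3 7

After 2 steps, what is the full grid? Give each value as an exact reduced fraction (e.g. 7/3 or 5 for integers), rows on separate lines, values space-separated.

Answer: 125/36 17/4 46/9
85/24 487/100 137/24
473/120 467/100 241/40
119/36 563/120 16/3

Derivation:
After step 1:
  8/3 4 16/3
  15/4 5 6
  11/4 28/5 13/2
  11/3 7/2 6
After step 2:
  125/36 17/4 46/9
  85/24 487/100 137/24
  473/120 467/100 241/40
  119/36 563/120 16/3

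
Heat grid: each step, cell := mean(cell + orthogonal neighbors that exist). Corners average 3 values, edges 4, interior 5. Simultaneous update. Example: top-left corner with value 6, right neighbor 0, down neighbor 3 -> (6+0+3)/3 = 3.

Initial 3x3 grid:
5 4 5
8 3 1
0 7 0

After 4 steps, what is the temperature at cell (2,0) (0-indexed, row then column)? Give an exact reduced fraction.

Step 1: cell (2,0) = 5
Step 2: cell (2,0) = 23/6
Step 3: cell (2,0) = 1481/360
Step 4: cell (2,0) = 28069/7200
Full grid after step 4:
  553667/129600 1166813/288000 232121/64800
  912391/216000 335117/90000 996313/288000
  28069/7200 1572407/432000 415817/129600

Answer: 28069/7200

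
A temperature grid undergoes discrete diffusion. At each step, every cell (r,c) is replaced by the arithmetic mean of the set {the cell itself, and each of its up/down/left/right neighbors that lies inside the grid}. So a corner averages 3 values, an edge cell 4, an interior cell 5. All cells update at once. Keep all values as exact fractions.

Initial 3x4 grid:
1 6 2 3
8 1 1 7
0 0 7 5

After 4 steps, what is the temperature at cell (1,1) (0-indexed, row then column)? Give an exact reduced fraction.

Step 1: cell (1,1) = 16/5
Step 2: cell (1,1) = 69/25
Step 3: cell (1,1) = 18859/6000
Step 4: cell (1,1) = 283919/90000
Full grid after step 4:
  68551/21600 39457/12000 41987/12000 10147/2700
  1328657/432000 283919/90000 640163/180000 844781/216000
  47107/16200 677101/216000 776141/216000 257453/64800

Answer: 283919/90000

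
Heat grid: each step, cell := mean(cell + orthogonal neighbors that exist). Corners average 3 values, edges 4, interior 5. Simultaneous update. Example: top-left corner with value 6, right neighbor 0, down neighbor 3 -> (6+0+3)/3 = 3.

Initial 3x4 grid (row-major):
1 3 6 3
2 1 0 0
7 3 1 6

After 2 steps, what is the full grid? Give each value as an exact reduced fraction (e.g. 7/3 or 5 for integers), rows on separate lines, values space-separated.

After step 1:
  2 11/4 3 3
  11/4 9/5 8/5 9/4
  4 3 5/2 7/3
After step 2:
  5/2 191/80 207/80 11/4
  211/80 119/50 223/100 551/240
  13/4 113/40 283/120 85/36

Answer: 5/2 191/80 207/80 11/4
211/80 119/50 223/100 551/240
13/4 113/40 283/120 85/36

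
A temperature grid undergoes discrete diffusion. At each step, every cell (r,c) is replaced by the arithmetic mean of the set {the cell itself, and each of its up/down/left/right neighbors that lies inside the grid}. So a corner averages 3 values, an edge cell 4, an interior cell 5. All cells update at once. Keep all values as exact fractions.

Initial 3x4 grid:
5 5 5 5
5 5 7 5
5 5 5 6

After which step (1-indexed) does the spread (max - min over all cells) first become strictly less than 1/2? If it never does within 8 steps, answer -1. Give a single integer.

Step 1: max=23/4, min=5, spread=3/4
Step 2: max=101/18, min=5, spread=11/18
Step 3: max=79051/14400, min=1013/200, spread=1223/2880
  -> spread < 1/2 first at step 3
Step 4: max=708391/129600, min=18391/3600, spread=9263/25920
Step 5: max=280531411/51840000, min=3706013/720000, spread=547939/2073600
Step 6: max=2518007101/466560000, min=4188301/810000, spread=4221829/18662400
Step 7: max=150361220159/27993600000, min=4487569751/864000000, spread=24819801133/139968000000
Step 8: max=8998677373981/1679616000000, min=121499886623/23328000000, spread=2005484297/13436928000

Answer: 3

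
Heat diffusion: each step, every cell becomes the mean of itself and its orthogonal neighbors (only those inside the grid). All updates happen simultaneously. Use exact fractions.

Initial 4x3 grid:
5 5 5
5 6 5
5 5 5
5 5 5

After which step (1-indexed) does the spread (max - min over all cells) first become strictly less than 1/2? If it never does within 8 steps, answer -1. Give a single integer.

Step 1: max=21/4, min=5, spread=1/4
  -> spread < 1/2 first at step 1
Step 2: max=523/100, min=5, spread=23/100
Step 3: max=24811/4800, min=2013/400, spread=131/960
Step 4: max=222551/43200, min=36391/7200, spread=841/8640
Step 5: max=88942051/17280000, min=7293373/1440000, spread=56863/691200
Step 6: max=799134341/155520000, min=65789543/12960000, spread=386393/6220800
Step 7: max=319433723131/62208000000, min=26340358813/5184000000, spread=26795339/497664000
Step 8: max=19146215714129/3732480000000, min=1582286149667/311040000000, spread=254051069/5971968000

Answer: 1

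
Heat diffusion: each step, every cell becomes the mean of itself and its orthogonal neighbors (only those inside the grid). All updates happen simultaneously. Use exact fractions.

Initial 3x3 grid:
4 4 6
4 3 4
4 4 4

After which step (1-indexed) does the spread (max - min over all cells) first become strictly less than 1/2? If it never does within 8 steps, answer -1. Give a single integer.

Step 1: max=14/3, min=15/4, spread=11/12
Step 2: max=79/18, min=23/6, spread=5/9
Step 3: max=4589/1080, min=1393/360, spread=41/108
  -> spread < 1/2 first at step 3
Step 4: max=270283/64800, min=84311/21600, spread=347/1296
Step 5: max=16047101/3888000, min=5105617/1296000, spread=2921/15552
Step 6: max=955695547/233280000, min=308310599/77760000, spread=24611/186624
Step 7: max=57064655309/13996800000, min=18589616353/4665600000, spread=207329/2239488
Step 8: max=3411992335723/839808000000, min=1119136663991/279936000000, spread=1746635/26873856

Answer: 3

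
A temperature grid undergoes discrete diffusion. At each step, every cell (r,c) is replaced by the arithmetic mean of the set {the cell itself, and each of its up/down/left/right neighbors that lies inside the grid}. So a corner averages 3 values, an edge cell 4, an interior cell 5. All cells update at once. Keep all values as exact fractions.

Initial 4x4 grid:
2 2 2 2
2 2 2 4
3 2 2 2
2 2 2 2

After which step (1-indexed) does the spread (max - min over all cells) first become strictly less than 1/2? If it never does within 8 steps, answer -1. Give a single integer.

Answer: 3

Derivation:
Step 1: max=8/3, min=2, spread=2/3
Step 2: max=151/60, min=2, spread=31/60
Step 3: max=1291/540, min=149/72, spread=347/1080
  -> spread < 1/2 first at step 3
Step 4: max=125329/54000, min=22891/10800, spread=5437/27000
Step 5: max=1114909/486000, min=688717/324000, spread=163667/972000
Step 6: max=1649783/729000, min=13898497/6480000, spread=6896167/58320000
Step 7: max=984150361/437400000, min=6278707291/2916000000, spread=846885347/8748000000
Step 8: max=14666843213/6561000000, min=56592795031/26244000000, spread=2074577821/26244000000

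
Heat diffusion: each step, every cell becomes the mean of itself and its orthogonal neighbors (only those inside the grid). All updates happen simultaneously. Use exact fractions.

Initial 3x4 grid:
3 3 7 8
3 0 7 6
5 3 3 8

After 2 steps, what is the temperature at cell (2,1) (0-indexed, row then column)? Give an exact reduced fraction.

Answer: 223/60

Derivation:
Step 1: cell (2,1) = 11/4
Step 2: cell (2,1) = 223/60
Full grid after step 2:
  3 157/40 211/40 41/6
  757/240 331/100 531/100 1471/240
  55/18 223/60 137/30 109/18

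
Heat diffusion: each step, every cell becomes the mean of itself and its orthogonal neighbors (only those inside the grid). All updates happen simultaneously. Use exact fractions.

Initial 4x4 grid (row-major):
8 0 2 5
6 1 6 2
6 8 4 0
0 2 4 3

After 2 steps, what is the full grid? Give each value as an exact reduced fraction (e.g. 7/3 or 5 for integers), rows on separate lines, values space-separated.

Answer: 38/9 223/60 3 19/6
1147/240 97/25 181/50 23/8
1027/240 213/50 171/50 367/120
67/18 817/240 809/240 47/18

Derivation:
After step 1:
  14/3 11/4 13/4 3
  21/4 21/5 3 13/4
  5 21/5 22/5 9/4
  8/3 7/2 13/4 7/3
After step 2:
  38/9 223/60 3 19/6
  1147/240 97/25 181/50 23/8
  1027/240 213/50 171/50 367/120
  67/18 817/240 809/240 47/18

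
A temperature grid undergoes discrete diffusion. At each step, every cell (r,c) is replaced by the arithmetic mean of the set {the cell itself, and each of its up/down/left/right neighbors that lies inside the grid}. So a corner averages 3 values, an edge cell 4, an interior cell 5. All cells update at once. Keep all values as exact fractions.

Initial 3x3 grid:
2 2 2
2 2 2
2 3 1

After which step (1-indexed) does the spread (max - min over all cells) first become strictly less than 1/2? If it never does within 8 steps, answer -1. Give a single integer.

Step 1: max=7/3, min=7/4, spread=7/12
Step 2: max=32/15, min=23/12, spread=13/60
  -> spread < 1/2 first at step 2
Step 3: max=287/135, min=9373/4800, spread=7483/43200
Step 4: max=224221/108000, min=85343/43200, spread=21727/216000
Step 5: max=2011711/972000, min=11517319/5760000, spread=10906147/155520000
Step 6: max=239480059/116640000, min=311745287/155520000, spread=36295/746496
Step 7: max=3583715837/1749600000, min=18794637589/9331200000, spread=305773/8957952
Step 8: max=857416579381/419904000000, min=1129805694383/559872000000, spread=2575951/107495424

Answer: 2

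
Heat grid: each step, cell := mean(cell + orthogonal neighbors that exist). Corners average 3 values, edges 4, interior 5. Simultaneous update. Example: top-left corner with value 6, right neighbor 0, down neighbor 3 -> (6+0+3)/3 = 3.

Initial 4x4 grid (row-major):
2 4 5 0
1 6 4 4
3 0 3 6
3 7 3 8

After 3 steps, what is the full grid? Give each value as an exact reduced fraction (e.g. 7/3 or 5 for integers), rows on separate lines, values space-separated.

Answer: 1285/432 3109/900 256/75 881/240
22727/7200 19067/6000 7721/2000 9097/2400
4267/1440 22139/6000 4703/1200 32779/7200
7553/2160 263/72 8221/1800 10177/2160

Derivation:
After step 1:
  7/3 17/4 13/4 3
  3 3 22/5 7/2
  7/4 19/5 16/5 21/4
  13/3 13/4 21/4 17/3
After step 2:
  115/36 77/24 149/40 13/4
  121/48 369/100 347/100 323/80
  773/240 3 219/50 1057/240
  28/9 499/120 521/120 97/18
After step 3:
  1285/432 3109/900 256/75 881/240
  22727/7200 19067/6000 7721/2000 9097/2400
  4267/1440 22139/6000 4703/1200 32779/7200
  7553/2160 263/72 8221/1800 10177/2160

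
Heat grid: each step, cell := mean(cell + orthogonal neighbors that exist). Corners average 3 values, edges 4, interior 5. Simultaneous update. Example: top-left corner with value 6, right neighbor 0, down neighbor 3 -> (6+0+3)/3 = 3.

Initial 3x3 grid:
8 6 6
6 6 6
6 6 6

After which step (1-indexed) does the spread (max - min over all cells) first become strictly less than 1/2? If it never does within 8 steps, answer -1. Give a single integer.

Answer: 3

Derivation:
Step 1: max=20/3, min=6, spread=2/3
Step 2: max=59/9, min=6, spread=5/9
Step 3: max=689/108, min=6, spread=41/108
  -> spread < 1/2 first at step 3
Step 4: max=41011/6480, min=1091/180, spread=347/1296
Step 5: max=2439737/388800, min=10957/1800, spread=2921/15552
Step 6: max=145796539/23328000, min=1321483/216000, spread=24611/186624
Step 7: max=8716802033/1399680000, min=29816741/4860000, spread=207329/2239488
Step 8: max=521914752451/83980800000, min=1594001599/259200000, spread=1746635/26873856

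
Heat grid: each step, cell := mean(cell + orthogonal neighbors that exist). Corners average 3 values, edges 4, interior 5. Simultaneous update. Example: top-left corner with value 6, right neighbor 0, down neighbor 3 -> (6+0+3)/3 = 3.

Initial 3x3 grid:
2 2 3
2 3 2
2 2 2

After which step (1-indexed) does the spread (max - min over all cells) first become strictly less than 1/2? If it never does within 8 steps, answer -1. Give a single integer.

Answer: 2

Derivation:
Step 1: max=5/2, min=2, spread=1/2
Step 2: max=22/9, min=169/80, spread=239/720
  -> spread < 1/2 first at step 2
Step 3: max=16727/7200, min=767/360, spread=1387/7200
Step 4: max=75241/32400, min=47269/21600, spread=347/2592
Step 5: max=4442477/1944000, min=2839943/1296000, spread=2921/31104
Step 6: max=265706269/116640000, min=172010221/77760000, spread=24611/373248
Step 7: max=15848487593/6998400000, min=10349690687/4665600000, spread=207329/4478976
Step 8: max=948652475521/419904000000, min=623337926389/279936000000, spread=1746635/53747712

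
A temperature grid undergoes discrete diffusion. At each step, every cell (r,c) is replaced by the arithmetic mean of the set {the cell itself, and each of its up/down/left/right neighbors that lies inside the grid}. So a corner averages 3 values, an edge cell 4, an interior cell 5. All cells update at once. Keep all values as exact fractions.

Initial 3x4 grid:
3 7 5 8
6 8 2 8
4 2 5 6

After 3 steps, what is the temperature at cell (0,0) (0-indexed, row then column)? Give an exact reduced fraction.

Step 1: cell (0,0) = 16/3
Step 2: cell (0,0) = 49/9
Step 3: cell (0,0) = 1133/216
Full grid after step 3:
  1133/216 39731/7200 4539/800 1469/240
  72997/14400 1883/375 33293/6000 10319/1800
  223/48 971/200 18013/3600 6013/1080

Answer: 1133/216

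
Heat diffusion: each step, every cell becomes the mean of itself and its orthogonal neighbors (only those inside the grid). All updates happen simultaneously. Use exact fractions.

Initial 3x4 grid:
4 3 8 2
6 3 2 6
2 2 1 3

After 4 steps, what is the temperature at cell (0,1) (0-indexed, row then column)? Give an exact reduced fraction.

Answer: 823709/216000

Derivation:
Step 1: cell (0,1) = 9/2
Step 2: cell (0,1) = 947/240
Step 3: cell (0,1) = 28847/7200
Step 4: cell (0,1) = 823709/216000
Full grid after step 4:
  498079/129600 823709/216000 846689/216000 502549/129600
  3028501/864000 1265369/360000 1248719/360000 3136771/864000
  418729/129600 334417/108000 342907/108000 417499/129600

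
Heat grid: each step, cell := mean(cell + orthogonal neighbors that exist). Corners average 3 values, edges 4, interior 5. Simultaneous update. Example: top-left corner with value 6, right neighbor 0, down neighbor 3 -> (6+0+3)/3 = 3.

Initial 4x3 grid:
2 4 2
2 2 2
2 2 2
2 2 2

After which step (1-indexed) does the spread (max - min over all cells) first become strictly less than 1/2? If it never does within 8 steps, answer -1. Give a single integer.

Answer: 3

Derivation:
Step 1: max=8/3, min=2, spread=2/3
Step 2: max=307/120, min=2, spread=67/120
Step 3: max=2597/1080, min=2, spread=437/1080
  -> spread < 1/2 first at step 3
Step 4: max=1021531/432000, min=1009/500, spread=29951/86400
Step 5: max=8991821/3888000, min=6908/3375, spread=206761/777600
Step 6: max=3566595571/1555200000, min=5565671/2700000, spread=14430763/62208000
Step 7: max=211731741689/93312000000, min=449652727/216000000, spread=139854109/746496000
Step 8: max=12619911890251/5598720000000, min=40731228977/19440000000, spread=7114543559/44789760000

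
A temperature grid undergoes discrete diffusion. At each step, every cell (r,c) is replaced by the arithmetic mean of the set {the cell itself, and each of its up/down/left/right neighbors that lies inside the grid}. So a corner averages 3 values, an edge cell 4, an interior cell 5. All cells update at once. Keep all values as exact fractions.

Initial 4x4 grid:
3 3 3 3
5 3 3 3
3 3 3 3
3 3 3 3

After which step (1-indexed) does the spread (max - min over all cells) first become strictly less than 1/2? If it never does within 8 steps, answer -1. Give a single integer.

Step 1: max=11/3, min=3, spread=2/3
Step 2: max=211/60, min=3, spread=31/60
Step 3: max=1831/540, min=3, spread=211/540
  -> spread < 1/2 first at step 3
Step 4: max=178843/54000, min=3, spread=16843/54000
Step 5: max=1596643/486000, min=13579/4500, spread=130111/486000
Step 6: max=47382367/14580000, min=817159/270000, spread=3255781/14580000
Step 7: max=1412553691/437400000, min=821107/270000, spread=82360351/437400000
Step 8: max=42117316891/13122000000, min=148306441/48600000, spread=2074577821/13122000000

Answer: 3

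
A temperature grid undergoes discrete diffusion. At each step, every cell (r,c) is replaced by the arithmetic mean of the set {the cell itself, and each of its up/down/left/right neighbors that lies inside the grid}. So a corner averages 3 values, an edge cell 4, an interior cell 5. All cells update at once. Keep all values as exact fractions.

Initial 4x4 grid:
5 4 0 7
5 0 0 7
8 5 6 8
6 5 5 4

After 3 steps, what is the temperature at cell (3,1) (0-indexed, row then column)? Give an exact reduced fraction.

Answer: 38009/7200

Derivation:
Step 1: cell (3,1) = 21/4
Step 2: cell (3,1) = 1283/240
Step 3: cell (3,1) = 38009/7200
Full grid after step 3:
  4109/1080 12041/3600 12761/3600 8731/2160
  7693/1800 11651/3000 23509/6000 32947/7200
  9221/1800 28277/6000 7153/1500 37147/7200
  11963/2160 38009/7200 37537/7200 2947/540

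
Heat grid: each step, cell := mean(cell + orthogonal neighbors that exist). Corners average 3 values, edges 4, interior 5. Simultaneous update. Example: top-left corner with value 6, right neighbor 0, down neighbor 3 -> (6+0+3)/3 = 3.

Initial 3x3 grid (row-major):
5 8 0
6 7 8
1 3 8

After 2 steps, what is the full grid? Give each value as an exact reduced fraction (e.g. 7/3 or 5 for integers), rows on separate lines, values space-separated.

After step 1:
  19/3 5 16/3
  19/4 32/5 23/4
  10/3 19/4 19/3
After step 2:
  193/36 173/30 193/36
  1249/240 533/100 1429/240
  77/18 1249/240 101/18

Answer: 193/36 173/30 193/36
1249/240 533/100 1429/240
77/18 1249/240 101/18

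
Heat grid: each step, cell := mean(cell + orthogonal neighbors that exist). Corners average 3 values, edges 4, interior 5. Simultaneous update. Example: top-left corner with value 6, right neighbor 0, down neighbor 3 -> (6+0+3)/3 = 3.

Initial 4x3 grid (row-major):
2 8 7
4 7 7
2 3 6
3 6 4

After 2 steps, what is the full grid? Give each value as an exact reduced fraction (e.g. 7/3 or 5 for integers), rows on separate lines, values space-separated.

After step 1:
  14/3 6 22/3
  15/4 29/5 27/4
  3 24/5 5
  11/3 4 16/3
After step 2:
  173/36 119/20 241/36
  1033/240 271/50 1493/240
  913/240 113/25 1313/240
  32/9 89/20 43/9

Answer: 173/36 119/20 241/36
1033/240 271/50 1493/240
913/240 113/25 1313/240
32/9 89/20 43/9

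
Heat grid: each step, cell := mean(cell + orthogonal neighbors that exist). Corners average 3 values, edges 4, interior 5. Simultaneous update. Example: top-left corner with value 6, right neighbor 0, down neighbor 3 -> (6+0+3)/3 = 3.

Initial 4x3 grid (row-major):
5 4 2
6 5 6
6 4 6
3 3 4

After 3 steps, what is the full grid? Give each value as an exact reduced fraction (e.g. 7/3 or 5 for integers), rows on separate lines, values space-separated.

Answer: 691/144 2759/600 215/48
11681/2400 2367/500 11081/2400
11111/2400 13837/3000 32933/7200
3121/720 30833/7200 9473/2160

Derivation:
After step 1:
  5 4 4
  11/2 5 19/4
  19/4 24/5 5
  4 7/2 13/3
After step 2:
  29/6 9/2 17/4
  81/16 481/100 75/16
  381/80 461/100 1133/240
  49/12 499/120 77/18
After step 3:
  691/144 2759/600 215/48
  11681/2400 2367/500 11081/2400
  11111/2400 13837/3000 32933/7200
  3121/720 30833/7200 9473/2160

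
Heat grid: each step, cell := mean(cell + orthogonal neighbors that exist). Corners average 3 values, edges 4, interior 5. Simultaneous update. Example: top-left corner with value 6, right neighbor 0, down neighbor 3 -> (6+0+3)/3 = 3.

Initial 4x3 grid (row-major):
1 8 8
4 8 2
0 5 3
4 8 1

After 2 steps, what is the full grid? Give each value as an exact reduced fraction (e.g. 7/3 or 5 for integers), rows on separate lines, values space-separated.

After step 1:
  13/3 25/4 6
  13/4 27/5 21/4
  13/4 24/5 11/4
  4 9/2 4
After step 2:
  83/18 1319/240 35/6
  487/120 499/100 97/20
  153/40 207/50 21/5
  47/12 173/40 15/4

Answer: 83/18 1319/240 35/6
487/120 499/100 97/20
153/40 207/50 21/5
47/12 173/40 15/4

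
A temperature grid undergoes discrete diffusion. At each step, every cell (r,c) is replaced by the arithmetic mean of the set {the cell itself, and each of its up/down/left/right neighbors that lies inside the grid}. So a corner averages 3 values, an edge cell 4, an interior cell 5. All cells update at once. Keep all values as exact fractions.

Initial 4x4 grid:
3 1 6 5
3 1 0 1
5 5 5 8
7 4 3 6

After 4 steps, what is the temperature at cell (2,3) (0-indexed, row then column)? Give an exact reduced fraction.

Answer: 229597/54000

Derivation:
Step 1: cell (2,3) = 5
Step 2: cell (2,3) = 551/120
Step 3: cell (2,3) = 7867/1800
Step 4: cell (2,3) = 229597/54000
Full grid after step 4:
  190181/64800 632141/216000 227879/72000 24547/7200
  357073/108000 593771/180000 69381/20000 67171/18000
  432073/108000 143281/36000 736279/180000 229597/54000
  289187/64800 966311/216000 980143/216000 298393/64800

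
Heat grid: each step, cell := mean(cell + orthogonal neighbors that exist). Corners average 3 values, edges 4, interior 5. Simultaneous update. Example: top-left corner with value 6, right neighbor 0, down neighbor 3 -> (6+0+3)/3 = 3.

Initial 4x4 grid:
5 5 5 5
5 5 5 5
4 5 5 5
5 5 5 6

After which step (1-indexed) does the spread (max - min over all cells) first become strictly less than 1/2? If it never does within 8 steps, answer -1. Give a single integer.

Step 1: max=16/3, min=14/3, spread=2/3
Step 2: max=95/18, min=569/120, spread=193/360
Step 3: max=1121/216, min=10423/2160, spread=787/2160
  -> spread < 1/2 first at step 3
Step 4: max=166639/32400, min=524597/108000, spread=92599/324000
Step 5: max=4965013/972000, min=15838253/3240000, spread=2135371/9720000
Step 6: max=148189993/29160000, min=29801429/6075000, spread=25715669/145800000
Step 7: max=885802859/174960000, min=14350106849/2916000000, spread=1239822403/8748000000
Step 8: max=132474121489/26244000000, min=215735776411/43740000000, spread=3790819553/32805000000

Answer: 3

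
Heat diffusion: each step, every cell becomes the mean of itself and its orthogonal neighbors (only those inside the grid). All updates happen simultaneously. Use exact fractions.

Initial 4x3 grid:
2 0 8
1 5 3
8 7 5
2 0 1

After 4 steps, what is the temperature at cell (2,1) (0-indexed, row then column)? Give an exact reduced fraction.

Step 1: cell (2,1) = 5
Step 2: cell (2,1) = 96/25
Step 3: cell (2,1) = 23471/6000
Step 4: cell (2,1) = 164153/45000
Full grid after step 4:
  16327/4800 3007921/864000 493679/129600
  31361/9000 1360349/360000 820039/216000
  200261/54000 164153/45000 271973/72000
  229367/64800 1537033/432000 12469/3600

Answer: 164153/45000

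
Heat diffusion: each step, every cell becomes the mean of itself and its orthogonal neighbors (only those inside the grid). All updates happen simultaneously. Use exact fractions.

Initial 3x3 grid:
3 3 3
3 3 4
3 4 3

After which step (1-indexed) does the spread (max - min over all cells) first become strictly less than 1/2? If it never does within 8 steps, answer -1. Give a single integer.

Step 1: max=11/3, min=3, spread=2/3
Step 2: max=273/80, min=3, spread=33/80
  -> spread < 1/2 first at step 2
Step 3: max=3677/1080, min=281/90, spread=61/216
Step 4: max=215839/64800, min=8461/2700, spread=511/2592
Step 5: max=12893933/3888000, min=114401/36000, spread=4309/31104
Step 6: max=767223751/233280000, min=15511237/4860000, spread=36295/373248
Step 7: max=45875570597/13996800000, min=3743335831/1166400000, spread=305773/4478976
Step 8: max=2742738670159/839808000000, min=37534575497/11664000000, spread=2575951/53747712

Answer: 2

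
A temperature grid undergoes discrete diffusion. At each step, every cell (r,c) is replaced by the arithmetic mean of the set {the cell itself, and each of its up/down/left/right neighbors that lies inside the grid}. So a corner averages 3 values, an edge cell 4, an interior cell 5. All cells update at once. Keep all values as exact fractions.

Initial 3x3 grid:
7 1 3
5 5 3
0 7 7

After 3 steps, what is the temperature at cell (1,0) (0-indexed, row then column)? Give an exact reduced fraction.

Step 1: cell (1,0) = 17/4
Step 2: cell (1,0) = 1007/240
Step 3: cell (1,0) = 61429/14400
Full grid after step 3:
  8717/2160 3569/900 4141/1080
  61429/14400 12649/3000 10259/2400
  791/180 65879/14400 9937/2160

Answer: 61429/14400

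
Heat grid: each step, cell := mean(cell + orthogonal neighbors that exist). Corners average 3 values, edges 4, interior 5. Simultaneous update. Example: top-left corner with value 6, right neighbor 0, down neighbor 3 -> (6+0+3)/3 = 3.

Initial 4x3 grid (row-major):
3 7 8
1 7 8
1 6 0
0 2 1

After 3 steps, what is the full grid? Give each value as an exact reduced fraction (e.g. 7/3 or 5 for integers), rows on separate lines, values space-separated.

After step 1:
  11/3 25/4 23/3
  3 29/5 23/4
  2 16/5 15/4
  1 9/4 1
After step 2:
  155/36 1403/240 59/9
  217/60 24/5 689/120
  23/10 17/5 137/40
  7/4 149/80 7/3
After step 3:
  9913/2160 3097/576 13063/2160
  169/45 5617/1200 1847/360
  83/30 1263/400 149/40
  473/240 2243/960 1829/720

Answer: 9913/2160 3097/576 13063/2160
169/45 5617/1200 1847/360
83/30 1263/400 149/40
473/240 2243/960 1829/720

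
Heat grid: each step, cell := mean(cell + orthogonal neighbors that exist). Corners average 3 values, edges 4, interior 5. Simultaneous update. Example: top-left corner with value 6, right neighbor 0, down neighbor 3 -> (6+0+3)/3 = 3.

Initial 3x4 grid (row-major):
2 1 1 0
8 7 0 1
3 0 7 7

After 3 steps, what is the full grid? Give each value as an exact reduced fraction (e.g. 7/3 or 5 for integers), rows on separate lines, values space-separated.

After step 1:
  11/3 11/4 1/2 2/3
  5 16/5 16/5 2
  11/3 17/4 7/2 5
After step 2:
  137/36 607/240 427/240 19/18
  233/60 92/25 62/25 163/60
  155/36 877/240 319/80 7/2
After step 3:
  7357/2160 21229/7200 14119/7200 3997/2160
  14107/3600 1217/375 4393/1500 8777/3600
  8527/2160 28129/7200 8173/2400 2449/720

Answer: 7357/2160 21229/7200 14119/7200 3997/2160
14107/3600 1217/375 4393/1500 8777/3600
8527/2160 28129/7200 8173/2400 2449/720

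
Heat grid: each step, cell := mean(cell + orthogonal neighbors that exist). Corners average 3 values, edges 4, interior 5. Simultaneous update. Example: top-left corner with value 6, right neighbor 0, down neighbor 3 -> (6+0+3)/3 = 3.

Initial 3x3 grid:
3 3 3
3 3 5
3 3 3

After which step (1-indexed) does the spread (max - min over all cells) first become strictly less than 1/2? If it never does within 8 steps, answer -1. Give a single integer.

Answer: 3

Derivation:
Step 1: max=11/3, min=3, spread=2/3
Step 2: max=427/120, min=3, spread=67/120
Step 3: max=3677/1080, min=307/100, spread=1807/5400
  -> spread < 1/2 first at step 3
Step 4: max=1453963/432000, min=8461/2700, spread=33401/144000
Step 5: max=12893933/3888000, min=853391/270000, spread=3025513/19440000
Step 6: max=5130526867/1555200000, min=45955949/14400000, spread=53531/497664
Step 7: max=305968925849/93312000000, min=12455116051/3888000000, spread=450953/5971968
Step 8: max=18305063560603/5598720000000, min=1500688610519/466560000000, spread=3799043/71663616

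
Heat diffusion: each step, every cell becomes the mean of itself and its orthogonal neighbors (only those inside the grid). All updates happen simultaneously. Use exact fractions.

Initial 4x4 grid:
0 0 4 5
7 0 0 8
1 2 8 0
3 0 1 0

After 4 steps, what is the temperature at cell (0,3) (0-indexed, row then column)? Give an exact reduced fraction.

Step 1: cell (0,3) = 17/3
Step 2: cell (0,3) = 67/18
Step 3: cell (0,3) = 805/216
Step 4: cell (0,3) = 21331/6480
Full grid after step 4:
  13787/6480 506717/216000 643789/216000 21331/6480
  462557/216000 215539/90000 248939/90000 702469/216000
  464501/216000 98849/45000 114941/45000 575741/216000
  16489/8100 448931/216000 457331/216000 19303/8100

Answer: 21331/6480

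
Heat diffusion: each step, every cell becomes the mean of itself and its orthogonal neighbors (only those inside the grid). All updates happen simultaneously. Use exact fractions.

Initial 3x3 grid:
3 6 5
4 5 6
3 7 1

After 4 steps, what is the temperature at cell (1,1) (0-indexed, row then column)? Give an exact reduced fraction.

Step 1: cell (1,1) = 28/5
Step 2: cell (1,1) = 447/100
Step 3: cell (1,1) = 28709/6000
Step 4: cell (1,1) = 1650523/360000
Full grid after step 4:
  295931/64800 458981/96000 155153/32400
  146327/32000 1650523/360000 4139579/864000
  573137/129600 496213/108000 595487/129600

Answer: 1650523/360000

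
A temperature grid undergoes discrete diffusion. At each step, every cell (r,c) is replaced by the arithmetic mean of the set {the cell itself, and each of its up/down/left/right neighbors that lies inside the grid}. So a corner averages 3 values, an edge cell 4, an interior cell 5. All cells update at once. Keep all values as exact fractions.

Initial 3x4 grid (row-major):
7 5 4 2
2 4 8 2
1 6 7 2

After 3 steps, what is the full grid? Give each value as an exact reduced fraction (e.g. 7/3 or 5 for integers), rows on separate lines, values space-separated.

After step 1:
  14/3 5 19/4 8/3
  7/2 5 5 7/2
  3 9/2 23/4 11/3
After step 2:
  79/18 233/48 209/48 131/36
  97/24 23/5 24/5 89/24
  11/3 73/16 227/48 155/36
After step 3:
  1913/432 6551/1440 6353/1440 1685/432
  6011/1440 2743/600 2663/600 5923/1440
  589/144 2107/480 6623/1440 1835/432

Answer: 1913/432 6551/1440 6353/1440 1685/432
6011/1440 2743/600 2663/600 5923/1440
589/144 2107/480 6623/1440 1835/432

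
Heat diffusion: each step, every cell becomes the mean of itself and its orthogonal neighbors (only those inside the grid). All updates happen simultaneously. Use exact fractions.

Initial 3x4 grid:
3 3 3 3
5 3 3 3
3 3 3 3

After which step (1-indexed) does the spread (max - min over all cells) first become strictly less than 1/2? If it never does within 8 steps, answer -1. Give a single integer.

Step 1: max=11/3, min=3, spread=2/3
Step 2: max=427/120, min=3, spread=67/120
Step 3: max=3677/1080, min=3, spread=437/1080
  -> spread < 1/2 first at step 3
Step 4: max=1453531/432000, min=1509/500, spread=29951/86400
Step 5: max=12879821/3888000, min=10283/3375, spread=206761/777600
Step 6: max=5121795571/1555200000, min=8265671/2700000, spread=14430763/62208000
Step 7: max=305043741689/93312000000, min=665652727/216000000, spread=139854109/746496000
Step 8: max=18218631890251/5598720000000, min=60171228977/19440000000, spread=7114543559/44789760000

Answer: 3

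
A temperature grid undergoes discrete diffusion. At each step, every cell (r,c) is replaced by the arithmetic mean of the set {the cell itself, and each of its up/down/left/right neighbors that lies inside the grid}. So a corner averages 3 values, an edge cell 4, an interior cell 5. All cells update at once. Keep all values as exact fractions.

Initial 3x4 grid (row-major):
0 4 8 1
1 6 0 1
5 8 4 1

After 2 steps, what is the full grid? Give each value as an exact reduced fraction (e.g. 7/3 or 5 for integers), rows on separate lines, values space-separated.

After step 1:
  5/3 9/2 13/4 10/3
  3 19/5 19/5 3/4
  14/3 23/4 13/4 2
After step 2:
  55/18 793/240 893/240 22/9
  197/60 417/100 297/100 593/240
  161/36 131/30 37/10 2

Answer: 55/18 793/240 893/240 22/9
197/60 417/100 297/100 593/240
161/36 131/30 37/10 2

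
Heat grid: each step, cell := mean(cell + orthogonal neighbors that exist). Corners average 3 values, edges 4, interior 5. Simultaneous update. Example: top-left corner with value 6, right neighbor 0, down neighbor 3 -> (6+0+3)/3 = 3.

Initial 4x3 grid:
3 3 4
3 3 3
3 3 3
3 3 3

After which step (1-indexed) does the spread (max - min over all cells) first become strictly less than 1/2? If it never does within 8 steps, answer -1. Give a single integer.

Answer: 1

Derivation:
Step 1: max=10/3, min=3, spread=1/3
  -> spread < 1/2 first at step 1
Step 2: max=59/18, min=3, spread=5/18
Step 3: max=689/216, min=3, spread=41/216
Step 4: max=81977/25920, min=3, spread=4217/25920
Step 5: max=4874749/1555200, min=21679/7200, spread=38417/311040
Step 6: max=291136211/93312000, min=434597/144000, spread=1903471/18662400
Step 7: max=17397149089/5598720000, min=13075759/4320000, spread=18038617/223948800
Step 8: max=1041037782851/335923200000, min=1179326759/388800000, spread=883978523/13436928000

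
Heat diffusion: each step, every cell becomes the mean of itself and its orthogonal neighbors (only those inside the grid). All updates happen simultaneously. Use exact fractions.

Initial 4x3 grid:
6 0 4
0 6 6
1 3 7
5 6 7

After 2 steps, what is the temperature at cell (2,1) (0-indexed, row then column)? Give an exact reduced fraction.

Answer: 417/100

Derivation:
Step 1: cell (2,1) = 23/5
Step 2: cell (2,1) = 417/100
Full grid after step 2:
  37/12 37/12 157/36
  21/8 103/25 107/24
  141/40 417/100 683/120
  23/6 1231/240 53/9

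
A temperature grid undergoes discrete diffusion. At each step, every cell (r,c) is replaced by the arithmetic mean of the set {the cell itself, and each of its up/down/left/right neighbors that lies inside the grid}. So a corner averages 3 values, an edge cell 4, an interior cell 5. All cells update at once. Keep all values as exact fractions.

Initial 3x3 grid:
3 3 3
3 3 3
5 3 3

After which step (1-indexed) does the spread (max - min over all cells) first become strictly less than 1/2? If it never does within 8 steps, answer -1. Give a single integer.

Step 1: max=11/3, min=3, spread=2/3
Step 2: max=32/9, min=3, spread=5/9
Step 3: max=365/108, min=3, spread=41/108
  -> spread < 1/2 first at step 3
Step 4: max=21571/6480, min=551/180, spread=347/1296
Step 5: max=1273337/388800, min=5557/1800, spread=2921/15552
Step 6: max=75812539/23328000, min=673483/216000, spread=24611/186624
Step 7: max=4517762033/1399680000, min=15236741/4860000, spread=207329/2239488
Step 8: max=269972352451/83980800000, min=816401599/259200000, spread=1746635/26873856

Answer: 3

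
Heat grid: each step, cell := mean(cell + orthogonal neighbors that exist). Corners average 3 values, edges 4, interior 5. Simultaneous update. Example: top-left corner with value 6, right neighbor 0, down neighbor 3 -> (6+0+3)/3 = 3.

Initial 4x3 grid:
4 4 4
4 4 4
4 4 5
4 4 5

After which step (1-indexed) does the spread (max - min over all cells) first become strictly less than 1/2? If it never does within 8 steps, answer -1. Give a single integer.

Step 1: max=14/3, min=4, spread=2/3
Step 2: max=161/36, min=4, spread=17/36
  -> spread < 1/2 first at step 2
Step 3: max=592/135, min=4, spread=52/135
Step 4: max=559649/129600, min=7247/1800, spread=7573/25920
Step 5: max=33273001/7776000, min=109217/27000, spread=363701/1555200
Step 6: max=1982093999/466560000, min=2927413/720000, spread=681043/3732480
Step 7: max=118343737141/27993600000, min=793482089/194400000, spread=163292653/1119744000
Step 8: max=7073291884319/1679616000000, min=23885139163/5832000000, spread=1554974443/13436928000

Answer: 2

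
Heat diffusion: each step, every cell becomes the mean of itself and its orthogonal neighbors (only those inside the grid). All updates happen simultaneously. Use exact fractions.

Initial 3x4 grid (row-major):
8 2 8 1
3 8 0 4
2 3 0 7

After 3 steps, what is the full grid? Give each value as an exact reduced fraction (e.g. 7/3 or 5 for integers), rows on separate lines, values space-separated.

After step 1:
  13/3 13/2 11/4 13/3
  21/4 16/5 4 3
  8/3 13/4 5/2 11/3
After step 2:
  193/36 1007/240 211/48 121/36
  309/80 111/25 309/100 15/4
  67/18 697/240 161/48 55/18
After step 3:
  4831/1080 33107/7200 27077/7200 1657/432
  20863/4800 7397/2000 1903/500 3977/1200
  472/135 25957/7200 22327/7200 1463/432

Answer: 4831/1080 33107/7200 27077/7200 1657/432
20863/4800 7397/2000 1903/500 3977/1200
472/135 25957/7200 22327/7200 1463/432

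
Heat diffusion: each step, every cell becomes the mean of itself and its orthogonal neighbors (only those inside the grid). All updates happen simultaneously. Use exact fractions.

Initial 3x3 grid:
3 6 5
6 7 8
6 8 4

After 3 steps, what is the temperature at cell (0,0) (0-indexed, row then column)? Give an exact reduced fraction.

Answer: 275/48

Derivation:
Step 1: cell (0,0) = 5
Step 2: cell (0,0) = 21/4
Step 3: cell (0,0) = 275/48
Full grid after step 3:
  275/48 3313/576 2629/432
  1687/288 373/60 37/6
  2711/432 3613/576 2801/432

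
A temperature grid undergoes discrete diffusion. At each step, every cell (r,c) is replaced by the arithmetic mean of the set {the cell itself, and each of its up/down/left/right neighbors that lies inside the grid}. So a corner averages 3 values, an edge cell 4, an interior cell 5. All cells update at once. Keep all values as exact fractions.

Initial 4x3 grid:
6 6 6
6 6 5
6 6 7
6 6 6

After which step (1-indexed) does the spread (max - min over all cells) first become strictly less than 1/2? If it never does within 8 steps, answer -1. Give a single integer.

Step 1: max=19/3, min=17/3, spread=2/3
Step 2: max=92/15, min=88/15, spread=4/15
  -> spread < 1/2 first at step 2
Step 3: max=827/135, min=793/135, spread=34/135
Step 4: max=65641/10800, min=63959/10800, spread=841/5400
Step 5: max=73697/12150, min=72103/12150, spread=797/6075
Step 6: max=47042393/7776000, min=46269607/7776000, spread=386393/3888000
Step 7: max=422716223/69984000, min=417091777/69984000, spread=2812223/34992000
Step 8: max=33779237629/5598720000, min=33405402371/5598720000, spread=186917629/2799360000

Answer: 2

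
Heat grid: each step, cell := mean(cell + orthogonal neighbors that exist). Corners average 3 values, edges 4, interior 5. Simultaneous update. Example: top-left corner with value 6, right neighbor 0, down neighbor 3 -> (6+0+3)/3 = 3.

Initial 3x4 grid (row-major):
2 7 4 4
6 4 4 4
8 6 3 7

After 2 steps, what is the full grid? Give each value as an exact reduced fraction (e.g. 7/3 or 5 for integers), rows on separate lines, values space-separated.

After step 1:
  5 17/4 19/4 4
  5 27/5 19/5 19/4
  20/3 21/4 5 14/3
After step 2:
  19/4 97/20 21/5 9/2
  331/60 237/50 237/50 1033/240
  203/36 1339/240 1123/240 173/36

Answer: 19/4 97/20 21/5 9/2
331/60 237/50 237/50 1033/240
203/36 1339/240 1123/240 173/36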